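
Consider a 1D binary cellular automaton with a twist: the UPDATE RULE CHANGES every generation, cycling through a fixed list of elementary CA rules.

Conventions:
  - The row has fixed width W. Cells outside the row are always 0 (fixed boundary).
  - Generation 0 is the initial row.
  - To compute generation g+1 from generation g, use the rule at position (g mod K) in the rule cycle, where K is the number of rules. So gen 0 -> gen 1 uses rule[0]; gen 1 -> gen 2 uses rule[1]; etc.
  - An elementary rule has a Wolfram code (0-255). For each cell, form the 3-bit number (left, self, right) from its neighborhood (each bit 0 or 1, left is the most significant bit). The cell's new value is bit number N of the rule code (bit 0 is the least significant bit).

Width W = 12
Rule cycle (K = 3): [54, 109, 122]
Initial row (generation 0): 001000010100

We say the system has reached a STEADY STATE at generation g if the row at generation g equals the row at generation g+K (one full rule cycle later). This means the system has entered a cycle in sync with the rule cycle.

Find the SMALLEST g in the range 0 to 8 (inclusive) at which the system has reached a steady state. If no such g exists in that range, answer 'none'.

Answer: 5

Derivation:
Gen 0: 001000010100
Gen 1 (rule 54): 011100111110
Gen 2 (rule 109): 010100100010
Gen 3 (rule 122): 101011010101
Gen 4 (rule 54): 111100111111
Gen 5 (rule 109): 100100100001
Gen 6 (rule 122): 011011010010
Gen 7 (rule 54): 100100111111
Gen 8 (rule 109): 100100100001
Gen 9 (rule 122): 011011010010
Gen 10 (rule 54): 100100111111
Gen 11 (rule 109): 100100100001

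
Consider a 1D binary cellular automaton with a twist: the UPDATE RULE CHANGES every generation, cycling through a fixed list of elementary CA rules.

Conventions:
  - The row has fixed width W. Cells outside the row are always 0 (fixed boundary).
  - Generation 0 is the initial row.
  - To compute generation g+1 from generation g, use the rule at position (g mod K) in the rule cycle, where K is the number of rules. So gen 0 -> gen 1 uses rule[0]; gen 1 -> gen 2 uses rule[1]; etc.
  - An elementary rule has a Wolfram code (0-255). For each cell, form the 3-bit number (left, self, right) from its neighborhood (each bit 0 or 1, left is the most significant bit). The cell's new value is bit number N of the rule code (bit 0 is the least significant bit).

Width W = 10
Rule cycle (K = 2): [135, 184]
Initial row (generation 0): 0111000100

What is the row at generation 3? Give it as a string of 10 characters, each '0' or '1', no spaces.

Answer: 1101000010

Derivation:
Gen 0: 0111000100
Gen 1 (rule 135): 1010011101
Gen 2 (rule 184): 0101011010
Gen 3 (rule 135): 1101000010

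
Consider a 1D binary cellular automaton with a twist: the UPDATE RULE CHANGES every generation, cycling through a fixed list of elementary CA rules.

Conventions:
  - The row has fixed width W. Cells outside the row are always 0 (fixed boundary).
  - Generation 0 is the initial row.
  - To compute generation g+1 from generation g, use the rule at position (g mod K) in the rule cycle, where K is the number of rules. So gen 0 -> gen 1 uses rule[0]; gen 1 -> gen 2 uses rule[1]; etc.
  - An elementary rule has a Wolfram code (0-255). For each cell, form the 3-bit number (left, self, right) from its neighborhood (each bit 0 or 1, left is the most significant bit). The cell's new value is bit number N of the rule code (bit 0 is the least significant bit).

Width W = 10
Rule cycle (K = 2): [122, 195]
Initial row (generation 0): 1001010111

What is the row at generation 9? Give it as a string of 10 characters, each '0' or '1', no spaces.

Answer: 0101010111

Derivation:
Gen 0: 1001010111
Gen 1 (rule 122): 0110101101
Gen 2 (rule 195): 1010000100
Gen 3 (rule 122): 0101001010
Gen 4 (rule 195): 1000010000
Gen 5 (rule 122): 0100101000
Gen 6 (rule 195): 1001000011
Gen 7 (rule 122): 0110100111
Gen 8 (rule 195): 1010001011
Gen 9 (rule 122): 0101010111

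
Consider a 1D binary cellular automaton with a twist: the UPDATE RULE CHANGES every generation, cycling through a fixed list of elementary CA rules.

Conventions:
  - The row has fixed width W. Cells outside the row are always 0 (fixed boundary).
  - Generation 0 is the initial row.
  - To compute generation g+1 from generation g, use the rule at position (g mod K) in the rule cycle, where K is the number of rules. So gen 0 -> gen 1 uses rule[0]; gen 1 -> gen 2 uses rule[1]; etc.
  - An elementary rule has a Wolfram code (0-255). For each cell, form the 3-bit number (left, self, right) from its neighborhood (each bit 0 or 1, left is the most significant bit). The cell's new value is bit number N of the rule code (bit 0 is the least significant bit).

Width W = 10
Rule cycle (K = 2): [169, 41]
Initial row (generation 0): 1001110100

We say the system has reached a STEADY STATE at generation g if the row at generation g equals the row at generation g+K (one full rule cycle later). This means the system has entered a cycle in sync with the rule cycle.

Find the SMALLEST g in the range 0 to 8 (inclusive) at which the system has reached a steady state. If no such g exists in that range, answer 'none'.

Gen 0: 1001110100
Gen 1 (rule 169): 0001101001
Gen 2 (rule 41): 1101010000
Gen 3 (rule 169): 1010100111
Gen 4 (rule 41): 0101000100
Gen 5 (rule 169): 0010010001
Gen 6 (rule 41): 1000000100
Gen 7 (rule 169): 0011110001
Gen 8 (rule 41): 1010000100
Gen 9 (rule 169): 0100110001
Gen 10 (rule 41): 0000100100

Answer: none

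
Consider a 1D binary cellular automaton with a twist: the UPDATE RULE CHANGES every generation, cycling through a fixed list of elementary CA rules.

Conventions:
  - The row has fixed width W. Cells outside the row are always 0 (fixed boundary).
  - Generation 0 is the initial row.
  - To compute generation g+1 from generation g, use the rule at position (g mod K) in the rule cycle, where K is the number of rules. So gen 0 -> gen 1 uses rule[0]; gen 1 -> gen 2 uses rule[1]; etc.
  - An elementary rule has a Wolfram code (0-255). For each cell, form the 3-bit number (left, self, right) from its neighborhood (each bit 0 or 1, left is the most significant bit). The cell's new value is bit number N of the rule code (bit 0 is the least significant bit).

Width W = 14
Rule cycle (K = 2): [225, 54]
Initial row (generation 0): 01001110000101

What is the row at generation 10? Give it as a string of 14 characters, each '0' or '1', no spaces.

Answer: 10000010100000

Derivation:
Gen 0: 01001110000101
Gen 1 (rule 225): 00000110110010
Gen 2 (rule 54): 00001001001111
Gen 3 (rule 225): 11100000000111
Gen 4 (rule 54): 00010000001000
Gen 5 (rule 225): 11000111100011
Gen 6 (rule 54): 00101000010100
Gen 7 (rule 225): 10010011001001
Gen 8 (rule 54): 11111100111111
Gen 9 (rule 225): 01111100011111
Gen 10 (rule 54): 10000010100000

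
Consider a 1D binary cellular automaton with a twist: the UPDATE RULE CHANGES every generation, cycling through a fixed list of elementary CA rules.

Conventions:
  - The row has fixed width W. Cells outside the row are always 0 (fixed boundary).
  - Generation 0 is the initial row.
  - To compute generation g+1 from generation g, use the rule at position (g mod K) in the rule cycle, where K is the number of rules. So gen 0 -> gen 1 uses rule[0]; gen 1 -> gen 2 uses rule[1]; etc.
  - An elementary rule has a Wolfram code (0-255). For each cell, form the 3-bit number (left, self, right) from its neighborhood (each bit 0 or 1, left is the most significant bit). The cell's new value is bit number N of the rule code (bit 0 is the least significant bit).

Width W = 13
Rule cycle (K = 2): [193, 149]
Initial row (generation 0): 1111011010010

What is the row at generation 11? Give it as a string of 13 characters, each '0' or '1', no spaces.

Gen 0: 1111011010010
Gen 1 (rule 193): 0111001000000
Gen 2 (rule 149): 0010101111111
Gen 3 (rule 193): 1000000111111
Gen 4 (rule 149): 1111110011110
Gen 5 (rule 193): 0111110001110
Gen 6 (rule 149): 0011101100101
Gen 7 (rule 193): 1001100100000
Gen 8 (rule 149): 1100010111111
Gen 9 (rule 193): 0101000011111
Gen 10 (rule 149): 0101111001110
Gen 11 (rule 193): 0000111000110

Answer: 0000111000110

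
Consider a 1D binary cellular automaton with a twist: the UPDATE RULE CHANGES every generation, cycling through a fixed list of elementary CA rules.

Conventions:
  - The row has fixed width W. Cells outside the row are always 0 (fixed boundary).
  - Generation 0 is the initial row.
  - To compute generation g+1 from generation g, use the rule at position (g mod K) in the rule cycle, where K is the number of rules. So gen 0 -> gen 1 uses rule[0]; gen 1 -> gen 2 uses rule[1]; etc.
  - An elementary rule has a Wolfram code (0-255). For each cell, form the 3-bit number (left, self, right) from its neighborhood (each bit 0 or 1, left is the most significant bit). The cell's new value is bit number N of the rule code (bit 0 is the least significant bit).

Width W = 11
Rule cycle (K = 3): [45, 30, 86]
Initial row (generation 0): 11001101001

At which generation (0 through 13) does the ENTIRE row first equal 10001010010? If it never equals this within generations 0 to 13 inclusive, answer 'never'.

Answer: 8

Derivation:
Gen 0: 11001101001
Gen 1 (rule 45): 10001011001
Gen 2 (rule 30): 11011010111
Gen 3 (rule 86): 01001010001
Gen 4 (rule 45): 01001110101
Gen 5 (rule 30): 11111000101
Gen 6 (rule 86): 00001101101
Gen 7 (rule 45): 11101011011
Gen 8 (rule 30): 10001010010
Gen 9 (rule 86): 11011011111
Gen 10 (rule 45): 10110110000
Gen 11 (rule 30): 10100101000
Gen 12 (rule 86): 10111101100
Gen 13 (rule 45): 11100011001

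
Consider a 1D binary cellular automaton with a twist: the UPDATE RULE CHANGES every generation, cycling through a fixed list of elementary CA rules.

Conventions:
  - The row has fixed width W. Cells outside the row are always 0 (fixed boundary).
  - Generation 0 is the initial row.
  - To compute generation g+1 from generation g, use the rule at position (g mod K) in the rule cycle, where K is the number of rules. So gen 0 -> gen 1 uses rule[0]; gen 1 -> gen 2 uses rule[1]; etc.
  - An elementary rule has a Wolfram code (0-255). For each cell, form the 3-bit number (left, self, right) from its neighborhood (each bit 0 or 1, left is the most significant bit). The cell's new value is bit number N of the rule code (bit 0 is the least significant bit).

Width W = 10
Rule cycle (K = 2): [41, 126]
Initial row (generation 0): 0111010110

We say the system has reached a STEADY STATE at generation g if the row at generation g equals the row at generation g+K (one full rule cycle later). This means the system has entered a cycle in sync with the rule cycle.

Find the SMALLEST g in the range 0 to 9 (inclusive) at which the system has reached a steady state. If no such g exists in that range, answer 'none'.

Gen 0: 0111010110
Gen 1 (rule 41): 0100101100
Gen 2 (rule 126): 1111111110
Gen 3 (rule 41): 1000000000
Gen 4 (rule 126): 1100000000
Gen 5 (rule 41): 1001111111
Gen 6 (rule 126): 1111000001
Gen 7 (rule 41): 1000011100
Gen 8 (rule 126): 1100110110
Gen 9 (rule 41): 1000101100
Gen 10 (rule 126): 1101111110
Gen 11 (rule 41): 1011000000

Answer: none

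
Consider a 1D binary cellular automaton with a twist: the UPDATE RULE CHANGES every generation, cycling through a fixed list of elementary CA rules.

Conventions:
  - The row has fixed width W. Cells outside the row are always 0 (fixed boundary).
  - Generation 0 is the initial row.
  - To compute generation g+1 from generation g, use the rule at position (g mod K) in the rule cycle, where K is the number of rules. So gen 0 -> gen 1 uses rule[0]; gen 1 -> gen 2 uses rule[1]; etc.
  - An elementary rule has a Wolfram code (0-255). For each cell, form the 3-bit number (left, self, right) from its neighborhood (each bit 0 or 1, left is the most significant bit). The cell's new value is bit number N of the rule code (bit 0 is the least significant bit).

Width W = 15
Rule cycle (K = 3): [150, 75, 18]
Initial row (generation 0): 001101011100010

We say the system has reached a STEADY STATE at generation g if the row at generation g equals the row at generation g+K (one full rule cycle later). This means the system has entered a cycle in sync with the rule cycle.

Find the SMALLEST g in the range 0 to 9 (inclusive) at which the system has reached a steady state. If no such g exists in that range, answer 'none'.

Answer: 9

Derivation:
Gen 0: 001101011100010
Gen 1 (rule 150): 010001001010111
Gen 2 (rule 75): 100110010000101
Gen 3 (rule 18): 011001101001000
Gen 4 (rule 150): 100110001111100
Gen 5 (rule 75): 001110111000101
Gen 6 (rule 18): 010000000101000
Gen 7 (rule 150): 111000001101100
Gen 8 (rule 75): 101011111101101
Gen 9 (rule 18): 000000000000000
Gen 10 (rule 150): 000000000000000
Gen 11 (rule 75): 111111111111111
Gen 12 (rule 18): 000000000000000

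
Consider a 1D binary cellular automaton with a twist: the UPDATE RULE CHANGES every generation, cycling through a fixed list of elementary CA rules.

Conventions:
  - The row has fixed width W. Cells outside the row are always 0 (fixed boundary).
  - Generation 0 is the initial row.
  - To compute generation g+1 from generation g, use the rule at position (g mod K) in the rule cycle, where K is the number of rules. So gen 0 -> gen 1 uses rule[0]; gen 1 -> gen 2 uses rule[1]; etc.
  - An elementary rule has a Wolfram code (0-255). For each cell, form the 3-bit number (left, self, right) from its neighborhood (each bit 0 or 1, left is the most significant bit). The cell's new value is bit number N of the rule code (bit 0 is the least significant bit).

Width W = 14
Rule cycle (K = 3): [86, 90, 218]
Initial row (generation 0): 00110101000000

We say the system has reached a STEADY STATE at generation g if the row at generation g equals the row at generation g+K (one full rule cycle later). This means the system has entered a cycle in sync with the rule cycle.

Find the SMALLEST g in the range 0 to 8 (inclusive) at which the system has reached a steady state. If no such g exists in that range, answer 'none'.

Gen 0: 00110101000000
Gen 1 (rule 86): 01010101100000
Gen 2 (rule 90): 10000001110000
Gen 3 (rule 218): 01000011111000
Gen 4 (rule 86): 11100100001100
Gen 5 (rule 90): 10111010011110
Gen 6 (rule 218): 00111001111111
Gen 7 (rule 86): 01001110000001
Gen 8 (rule 90): 10111011000010
Gen 9 (rule 218): 00111011100101
Gen 10 (rule 86): 01001000111101
Gen 11 (rule 90): 10110101100100

Answer: none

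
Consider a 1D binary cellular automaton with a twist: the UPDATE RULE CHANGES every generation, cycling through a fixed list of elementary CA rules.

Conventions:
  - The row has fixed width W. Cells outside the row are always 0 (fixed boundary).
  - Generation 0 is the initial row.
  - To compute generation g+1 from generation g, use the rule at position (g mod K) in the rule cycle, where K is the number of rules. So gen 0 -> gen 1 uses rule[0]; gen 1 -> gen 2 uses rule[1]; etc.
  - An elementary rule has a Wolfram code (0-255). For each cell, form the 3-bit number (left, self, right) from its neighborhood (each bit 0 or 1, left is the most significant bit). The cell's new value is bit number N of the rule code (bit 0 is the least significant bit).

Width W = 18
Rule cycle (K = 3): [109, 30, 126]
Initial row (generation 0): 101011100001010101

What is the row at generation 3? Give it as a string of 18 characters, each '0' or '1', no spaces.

Gen 0: 101011100001010101
Gen 1 (rule 109): 111110101101111111
Gen 2 (rule 30): 100000101001000000
Gen 3 (rule 126): 110001111111100000

Answer: 110001111111100000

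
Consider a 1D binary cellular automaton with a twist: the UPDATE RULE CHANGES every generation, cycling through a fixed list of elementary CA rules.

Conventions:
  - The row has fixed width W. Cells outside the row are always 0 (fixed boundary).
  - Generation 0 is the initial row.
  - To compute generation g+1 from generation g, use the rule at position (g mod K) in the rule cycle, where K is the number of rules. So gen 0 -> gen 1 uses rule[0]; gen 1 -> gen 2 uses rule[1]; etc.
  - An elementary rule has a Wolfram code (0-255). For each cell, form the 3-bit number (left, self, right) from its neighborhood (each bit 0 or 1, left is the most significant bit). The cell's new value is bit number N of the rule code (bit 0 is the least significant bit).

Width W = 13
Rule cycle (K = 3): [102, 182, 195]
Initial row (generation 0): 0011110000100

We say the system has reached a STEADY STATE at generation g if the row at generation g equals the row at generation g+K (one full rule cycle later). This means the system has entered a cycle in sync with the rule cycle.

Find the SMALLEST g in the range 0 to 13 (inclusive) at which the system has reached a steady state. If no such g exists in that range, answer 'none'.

Gen 0: 0011110000100
Gen 1 (rule 102): 0100010001100
Gen 2 (rule 182): 1110111010010
Gen 3 (rule 195): 0110011000100
Gen 4 (rule 102): 1010101001100
Gen 5 (rule 182): 1111111110010
Gen 6 (rule 195): 0111111110100
Gen 7 (rule 102): 1000000011100
Gen 8 (rule 182): 1100000101010
Gen 9 (rule 195): 0101111000000
Gen 10 (rule 102): 1110001000000
Gen 11 (rule 182): 0101011100000
Gen 12 (rule 195): 1000001101111
Gen 13 (rule 102): 1000010110001
Gen 14 (rule 182): 1100111001011
Gen 15 (rule 195): 0101011010001
Gen 16 (rule 102): 1111101110011

Answer: none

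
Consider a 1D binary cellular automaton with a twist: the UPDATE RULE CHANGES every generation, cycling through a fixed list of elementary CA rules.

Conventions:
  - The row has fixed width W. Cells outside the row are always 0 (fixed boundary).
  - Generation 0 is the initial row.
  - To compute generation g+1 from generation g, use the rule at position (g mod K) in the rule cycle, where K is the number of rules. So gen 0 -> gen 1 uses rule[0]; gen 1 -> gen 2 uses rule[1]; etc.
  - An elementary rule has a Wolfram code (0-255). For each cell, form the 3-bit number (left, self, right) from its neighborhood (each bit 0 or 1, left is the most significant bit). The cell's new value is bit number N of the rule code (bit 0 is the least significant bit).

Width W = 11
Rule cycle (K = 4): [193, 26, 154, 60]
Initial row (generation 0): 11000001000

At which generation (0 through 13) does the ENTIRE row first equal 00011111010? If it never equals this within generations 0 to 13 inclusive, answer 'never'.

Gen 0: 11000001000
Gen 1 (rule 193): 01011100011
Gen 2 (rule 26): 10010010110
Gen 3 (rule 154): 01101100101
Gen 4 (rule 60): 01011010111
Gen 5 (rule 193): 00001000011
Gen 6 (rule 26): 00010100110
Gen 7 (rule 154): 00100011101
Gen 8 (rule 60): 00110010011
Gen 9 (rule 193): 10010000001
Gen 10 (rule 26): 01101000010
Gen 11 (rule 154): 11000100101
Gen 12 (rule 60): 10100110111
Gen 13 (rule 193): 00000010011

Answer: never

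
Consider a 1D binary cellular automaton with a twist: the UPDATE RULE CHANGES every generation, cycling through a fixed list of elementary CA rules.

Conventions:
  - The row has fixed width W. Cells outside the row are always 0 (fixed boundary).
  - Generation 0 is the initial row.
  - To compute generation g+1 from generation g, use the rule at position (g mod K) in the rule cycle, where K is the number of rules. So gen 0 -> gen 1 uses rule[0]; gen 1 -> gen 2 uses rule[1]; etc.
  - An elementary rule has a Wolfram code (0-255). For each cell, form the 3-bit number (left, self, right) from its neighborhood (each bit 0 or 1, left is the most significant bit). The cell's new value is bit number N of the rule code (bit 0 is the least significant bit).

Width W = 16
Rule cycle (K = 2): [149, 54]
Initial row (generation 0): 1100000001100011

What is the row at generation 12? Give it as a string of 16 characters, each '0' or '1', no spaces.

Gen 0: 1100000001100011
Gen 1 (rule 149): 0011111100011000
Gen 2 (rule 54): 0100000010100100
Gen 3 (rule 149): 0111111010110111
Gen 4 (rule 54): 1000000111001000
Gen 5 (rule 149): 1111110010101111
Gen 6 (rule 54): 0000001111110000
Gen 7 (rule 149): 1111100111101111
Gen 8 (rule 54): 0000011000010000
Gen 9 (rule 149): 1111000111011111
Gen 10 (rule 54): 0000101000100000
Gen 11 (rule 149): 1110101110111111
Gen 12 (rule 54): 0001110001000000

Answer: 0001110001000000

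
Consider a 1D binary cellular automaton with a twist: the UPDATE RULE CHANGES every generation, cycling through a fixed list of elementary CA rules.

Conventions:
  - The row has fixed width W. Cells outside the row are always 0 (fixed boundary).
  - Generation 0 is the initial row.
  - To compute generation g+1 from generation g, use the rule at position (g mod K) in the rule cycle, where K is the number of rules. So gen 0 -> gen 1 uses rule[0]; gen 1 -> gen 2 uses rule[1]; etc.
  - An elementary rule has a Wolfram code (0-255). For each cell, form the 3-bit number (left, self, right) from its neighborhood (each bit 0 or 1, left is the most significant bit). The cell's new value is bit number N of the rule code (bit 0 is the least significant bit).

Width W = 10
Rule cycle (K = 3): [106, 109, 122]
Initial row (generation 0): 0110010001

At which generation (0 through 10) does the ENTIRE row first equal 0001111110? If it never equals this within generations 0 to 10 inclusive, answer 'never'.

Gen 0: 0110010001
Gen 1 (rule 106): 1110100010
Gen 2 (rule 109): 1011101010
Gen 3 (rule 122): 0110110101
Gen 4 (rule 106): 1111111010
Gen 5 (rule 109): 1000001110
Gen 6 (rule 122): 0100011011
Gen 7 (rule 106): 1000111111
Gen 8 (rule 109): 1010100001
Gen 9 (rule 122): 0101010010
Gen 10 (rule 106): 1010100100

Answer: never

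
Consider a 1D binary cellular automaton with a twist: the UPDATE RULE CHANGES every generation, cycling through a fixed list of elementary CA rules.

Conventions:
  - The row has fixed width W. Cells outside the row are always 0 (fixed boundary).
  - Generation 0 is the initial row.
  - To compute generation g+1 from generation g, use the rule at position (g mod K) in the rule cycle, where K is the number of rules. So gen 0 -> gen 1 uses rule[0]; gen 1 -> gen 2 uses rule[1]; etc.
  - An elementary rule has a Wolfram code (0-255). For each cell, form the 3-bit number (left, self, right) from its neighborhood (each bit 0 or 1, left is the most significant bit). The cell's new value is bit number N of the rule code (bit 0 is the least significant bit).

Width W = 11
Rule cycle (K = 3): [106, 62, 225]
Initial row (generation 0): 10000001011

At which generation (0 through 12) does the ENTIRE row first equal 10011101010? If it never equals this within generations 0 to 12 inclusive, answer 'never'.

Answer: never

Derivation:
Gen 0: 10000001011
Gen 1 (rule 106): 00000010111
Gen 2 (rule 62): 00000111100
Gen 3 (rule 225): 11110011101
Gen 4 (rule 106): 10010110110
Gen 5 (rule 62): 11111101101
Gen 6 (rule 225): 01111110110
Gen 7 (rule 106): 11000011110
Gen 8 (rule 62): 10100110001
Gen 9 (rule 225): 01000010100
Gen 10 (rule 106): 10000101000
Gen 11 (rule 62): 11001111100
Gen 12 (rule 225): 01000111101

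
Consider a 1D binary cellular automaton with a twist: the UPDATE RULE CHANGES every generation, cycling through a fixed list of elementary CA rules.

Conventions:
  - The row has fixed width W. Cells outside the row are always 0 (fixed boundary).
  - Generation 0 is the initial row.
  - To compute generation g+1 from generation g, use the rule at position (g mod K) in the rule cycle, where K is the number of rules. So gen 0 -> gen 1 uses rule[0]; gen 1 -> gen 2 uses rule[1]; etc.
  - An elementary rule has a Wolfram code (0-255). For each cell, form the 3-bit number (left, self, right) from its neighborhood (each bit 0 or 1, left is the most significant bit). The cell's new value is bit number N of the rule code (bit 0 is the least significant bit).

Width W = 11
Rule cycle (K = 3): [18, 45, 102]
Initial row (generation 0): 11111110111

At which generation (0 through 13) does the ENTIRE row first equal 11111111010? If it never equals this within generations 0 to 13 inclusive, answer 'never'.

Gen 0: 11111110111
Gen 1 (rule 18): 00000000000
Gen 2 (rule 45): 11111111111
Gen 3 (rule 102): 00000000001
Gen 4 (rule 18): 00000000010
Gen 5 (rule 45): 11111111010
Gen 6 (rule 102): 00000001110
Gen 7 (rule 18): 00000010001
Gen 8 (rule 45): 11111010101
Gen 9 (rule 102): 00001111111
Gen 10 (rule 18): 00010000000
Gen 11 (rule 45): 11010111111
Gen 12 (rule 102): 01111000001
Gen 13 (rule 18): 10000100010

Answer: 5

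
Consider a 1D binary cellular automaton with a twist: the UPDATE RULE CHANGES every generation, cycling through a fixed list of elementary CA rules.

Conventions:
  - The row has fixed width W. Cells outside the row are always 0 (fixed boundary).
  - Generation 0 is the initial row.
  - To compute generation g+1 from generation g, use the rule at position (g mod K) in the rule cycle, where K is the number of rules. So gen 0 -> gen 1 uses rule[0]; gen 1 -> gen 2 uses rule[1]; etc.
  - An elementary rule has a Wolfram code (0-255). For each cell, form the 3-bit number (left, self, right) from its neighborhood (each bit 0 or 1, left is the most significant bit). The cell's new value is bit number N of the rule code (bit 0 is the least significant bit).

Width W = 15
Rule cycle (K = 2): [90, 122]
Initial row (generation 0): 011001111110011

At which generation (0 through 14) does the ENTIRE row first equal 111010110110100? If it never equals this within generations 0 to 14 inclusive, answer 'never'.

Answer: 9

Derivation:
Gen 0: 011001111110011
Gen 1 (rule 90): 111111000011111
Gen 2 (rule 122): 100001100110001
Gen 3 (rule 90): 010011111111010
Gen 4 (rule 122): 101110000001101
Gen 5 (rule 90): 001011000011100
Gen 6 (rule 122): 010111100110110
Gen 7 (rule 90): 100100111110111
Gen 8 (rule 122): 011011100011101
Gen 9 (rule 90): 111010110110100
Gen 10 (rule 122): 101101111111010
Gen 11 (rule 90): 001101000001001
Gen 12 (rule 122): 011110100010110
Gen 13 (rule 90): 110010010100111
Gen 14 (rule 122): 111101101011101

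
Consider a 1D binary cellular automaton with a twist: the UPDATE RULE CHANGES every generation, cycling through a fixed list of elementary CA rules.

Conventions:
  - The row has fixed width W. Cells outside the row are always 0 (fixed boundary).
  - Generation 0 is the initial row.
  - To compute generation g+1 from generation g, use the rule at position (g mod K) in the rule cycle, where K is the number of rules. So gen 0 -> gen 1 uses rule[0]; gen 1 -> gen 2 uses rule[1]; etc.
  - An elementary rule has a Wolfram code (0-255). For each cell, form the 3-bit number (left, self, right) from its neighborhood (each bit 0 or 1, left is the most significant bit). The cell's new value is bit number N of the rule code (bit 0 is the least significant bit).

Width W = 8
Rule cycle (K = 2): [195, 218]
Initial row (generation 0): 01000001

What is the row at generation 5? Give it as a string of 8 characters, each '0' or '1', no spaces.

Answer: 11011111

Derivation:
Gen 0: 01000001
Gen 1 (rule 195): 10011110
Gen 2 (rule 218): 01111111
Gen 3 (rule 195): 10111111
Gen 4 (rule 218): 00111111
Gen 5 (rule 195): 11011111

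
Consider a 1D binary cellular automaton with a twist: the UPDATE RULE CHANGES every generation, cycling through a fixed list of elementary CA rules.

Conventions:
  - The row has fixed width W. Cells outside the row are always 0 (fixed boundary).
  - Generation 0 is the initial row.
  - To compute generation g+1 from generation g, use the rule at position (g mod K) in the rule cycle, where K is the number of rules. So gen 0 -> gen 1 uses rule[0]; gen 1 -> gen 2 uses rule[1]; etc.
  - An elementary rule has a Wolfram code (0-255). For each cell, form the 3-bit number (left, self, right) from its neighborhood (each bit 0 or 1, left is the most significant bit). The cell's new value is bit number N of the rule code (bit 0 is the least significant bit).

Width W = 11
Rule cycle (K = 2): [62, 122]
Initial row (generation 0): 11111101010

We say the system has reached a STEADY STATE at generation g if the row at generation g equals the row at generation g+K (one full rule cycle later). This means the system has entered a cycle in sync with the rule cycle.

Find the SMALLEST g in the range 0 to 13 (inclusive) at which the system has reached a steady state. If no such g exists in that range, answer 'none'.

Gen 0: 11111101010
Gen 1 (rule 62): 10000011111
Gen 2 (rule 122): 01000110001
Gen 3 (rule 62): 11101101011
Gen 4 (rule 122): 10111110111
Gen 5 (rule 62): 11100001100
Gen 6 (rule 122): 10110011110
Gen 7 (rule 62): 11101110001
Gen 8 (rule 122): 10111011010
Gen 9 (rule 62): 11100110111
Gen 10 (rule 122): 10111111101
Gen 11 (rule 62): 11100000011
Gen 12 (rule 122): 10110000111
Gen 13 (rule 62): 11101001100
Gen 14 (rule 122): 10110111110
Gen 15 (rule 62): 11101100001

Answer: none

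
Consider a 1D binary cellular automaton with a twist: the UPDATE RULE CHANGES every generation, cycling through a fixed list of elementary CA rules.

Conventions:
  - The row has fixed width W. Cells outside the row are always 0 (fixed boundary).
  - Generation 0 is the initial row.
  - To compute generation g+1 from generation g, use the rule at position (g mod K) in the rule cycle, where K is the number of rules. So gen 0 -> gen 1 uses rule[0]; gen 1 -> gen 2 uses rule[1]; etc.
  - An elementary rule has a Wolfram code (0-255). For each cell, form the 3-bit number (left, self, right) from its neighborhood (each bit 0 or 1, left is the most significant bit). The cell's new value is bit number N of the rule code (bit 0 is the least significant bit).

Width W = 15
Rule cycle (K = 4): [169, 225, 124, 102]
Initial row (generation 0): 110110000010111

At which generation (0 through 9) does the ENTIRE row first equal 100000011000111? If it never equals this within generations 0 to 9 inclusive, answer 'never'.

Gen 0: 110110000010111
Gen 1 (rule 169): 101100111001110
Gen 2 (rule 225): 010100011000110
Gen 3 (rule 124): 011110011100111
Gen 4 (rule 102): 100010100101001
Gen 5 (rule 169): 001001000010000
Gen 6 (rule 225): 100000011000111
Gen 7 (rule 124): 110000011100101
Gen 8 (rule 102): 010000100101111
Gen 9 (rule 169): 000110000011110

Answer: 6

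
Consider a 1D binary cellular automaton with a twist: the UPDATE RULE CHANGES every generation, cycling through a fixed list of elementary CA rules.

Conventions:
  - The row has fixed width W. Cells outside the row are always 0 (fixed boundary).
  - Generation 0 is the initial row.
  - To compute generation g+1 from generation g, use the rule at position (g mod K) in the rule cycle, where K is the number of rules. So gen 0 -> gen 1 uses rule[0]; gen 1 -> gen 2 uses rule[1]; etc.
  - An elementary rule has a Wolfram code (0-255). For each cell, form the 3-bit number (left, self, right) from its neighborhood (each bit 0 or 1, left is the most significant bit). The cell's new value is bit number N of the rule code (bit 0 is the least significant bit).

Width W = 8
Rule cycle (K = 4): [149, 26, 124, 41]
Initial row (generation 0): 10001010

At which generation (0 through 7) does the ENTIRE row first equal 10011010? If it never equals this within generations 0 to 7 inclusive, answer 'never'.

Answer: 4

Derivation:
Gen 0: 10001010
Gen 1 (rule 149): 11101011
Gen 2 (rule 26): 10000010
Gen 3 (rule 124): 11000011
Gen 4 (rule 41): 10011010
Gen 5 (rule 149): 11000011
Gen 6 (rule 26): 10100110
Gen 7 (rule 124): 11110111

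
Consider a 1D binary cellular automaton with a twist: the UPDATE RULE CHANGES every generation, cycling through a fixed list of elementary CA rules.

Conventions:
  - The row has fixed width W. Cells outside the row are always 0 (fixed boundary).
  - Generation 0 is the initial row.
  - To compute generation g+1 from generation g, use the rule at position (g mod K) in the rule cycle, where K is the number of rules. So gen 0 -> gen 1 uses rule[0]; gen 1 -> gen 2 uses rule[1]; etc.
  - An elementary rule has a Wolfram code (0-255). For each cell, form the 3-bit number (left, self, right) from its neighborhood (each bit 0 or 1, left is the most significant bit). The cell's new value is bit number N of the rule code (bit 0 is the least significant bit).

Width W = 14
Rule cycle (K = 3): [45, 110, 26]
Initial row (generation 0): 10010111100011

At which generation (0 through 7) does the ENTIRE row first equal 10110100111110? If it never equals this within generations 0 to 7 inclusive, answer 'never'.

Gen 0: 10010111100011
Gen 1 (rule 45): 10011100001010
Gen 2 (rule 110): 10110100011110
Gen 3 (rule 26): 00100010110001
Gen 4 (rule 45): 10101011100101
Gen 5 (rule 110): 11111110101111
Gen 6 (rule 26): 10000000001000
Gen 7 (rule 45): 10111111101011

Answer: never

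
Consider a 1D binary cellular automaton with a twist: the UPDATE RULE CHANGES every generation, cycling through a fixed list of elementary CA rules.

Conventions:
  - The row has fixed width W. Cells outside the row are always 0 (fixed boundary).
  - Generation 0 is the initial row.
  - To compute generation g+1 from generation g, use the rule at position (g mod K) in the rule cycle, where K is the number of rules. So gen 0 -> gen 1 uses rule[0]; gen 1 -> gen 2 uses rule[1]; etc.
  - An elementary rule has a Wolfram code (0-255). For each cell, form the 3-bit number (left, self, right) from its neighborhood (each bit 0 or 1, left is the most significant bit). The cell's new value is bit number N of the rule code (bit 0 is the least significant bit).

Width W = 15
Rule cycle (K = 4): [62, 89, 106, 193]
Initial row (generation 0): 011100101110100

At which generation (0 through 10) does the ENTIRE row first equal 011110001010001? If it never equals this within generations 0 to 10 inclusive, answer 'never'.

Gen 0: 011100101110100
Gen 1 (rule 62): 110011111001110
Gen 2 (rule 89): 111010001101011
Gen 3 (rule 106): 101100011110111
Gen 4 (rule 193): 000101001110011
Gen 5 (rule 62): 001111111001110
Gen 6 (rule 89): 101000001101011
Gen 7 (rule 106): 010000011110111
Gen 8 (rule 193): 000111001110011
Gen 9 (rule 62): 001100111001110
Gen 10 (rule 89): 101110101101011

Answer: never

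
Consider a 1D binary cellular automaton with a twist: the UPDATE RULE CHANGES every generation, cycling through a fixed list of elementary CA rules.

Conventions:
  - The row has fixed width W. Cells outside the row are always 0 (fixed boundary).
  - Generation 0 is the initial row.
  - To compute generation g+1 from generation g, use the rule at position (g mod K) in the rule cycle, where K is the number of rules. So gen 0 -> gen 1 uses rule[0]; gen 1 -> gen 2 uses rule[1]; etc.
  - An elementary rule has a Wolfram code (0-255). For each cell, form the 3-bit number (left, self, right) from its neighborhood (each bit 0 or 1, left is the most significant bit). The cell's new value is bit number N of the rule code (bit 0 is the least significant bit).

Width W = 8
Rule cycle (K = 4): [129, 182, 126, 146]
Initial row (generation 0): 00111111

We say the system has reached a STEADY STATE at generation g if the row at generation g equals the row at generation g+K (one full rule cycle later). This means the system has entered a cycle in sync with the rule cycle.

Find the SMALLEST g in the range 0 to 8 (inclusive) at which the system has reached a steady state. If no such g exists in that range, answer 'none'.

Answer: 7

Derivation:
Gen 0: 00111111
Gen 1 (rule 129): 10011110
Gen 2 (rule 182): 11101101
Gen 3 (rule 126): 10111111
Gen 4 (rule 146): 00011110
Gen 5 (rule 129): 11001100
Gen 6 (rule 182): 00110010
Gen 7 (rule 126): 01111111
Gen 8 (rule 146): 10111110
Gen 9 (rule 129): 00011100
Gen 10 (rule 182): 00101010
Gen 11 (rule 126): 01111111
Gen 12 (rule 146): 10111110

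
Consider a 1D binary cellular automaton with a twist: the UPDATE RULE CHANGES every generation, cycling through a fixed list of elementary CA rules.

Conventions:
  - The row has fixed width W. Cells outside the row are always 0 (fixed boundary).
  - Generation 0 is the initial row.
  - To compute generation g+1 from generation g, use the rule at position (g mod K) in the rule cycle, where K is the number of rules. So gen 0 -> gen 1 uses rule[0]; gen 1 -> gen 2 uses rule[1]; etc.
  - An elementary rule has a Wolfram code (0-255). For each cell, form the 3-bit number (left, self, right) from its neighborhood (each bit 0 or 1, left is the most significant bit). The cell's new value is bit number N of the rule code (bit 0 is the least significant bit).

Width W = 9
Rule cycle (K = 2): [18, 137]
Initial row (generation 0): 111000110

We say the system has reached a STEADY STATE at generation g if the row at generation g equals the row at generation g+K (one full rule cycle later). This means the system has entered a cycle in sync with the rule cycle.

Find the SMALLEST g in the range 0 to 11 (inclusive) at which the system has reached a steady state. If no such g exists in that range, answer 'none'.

Answer: none

Derivation:
Gen 0: 111000110
Gen 1 (rule 18): 000101001
Gen 2 (rule 137): 110000000
Gen 3 (rule 18): 001000000
Gen 4 (rule 137): 100011111
Gen 5 (rule 18): 010100000
Gen 6 (rule 137): 000001111
Gen 7 (rule 18): 000010000
Gen 8 (rule 137): 111000111
Gen 9 (rule 18): 000101000
Gen 10 (rule 137): 110000011
Gen 11 (rule 18): 001000100
Gen 12 (rule 137): 100010001
Gen 13 (rule 18): 010101010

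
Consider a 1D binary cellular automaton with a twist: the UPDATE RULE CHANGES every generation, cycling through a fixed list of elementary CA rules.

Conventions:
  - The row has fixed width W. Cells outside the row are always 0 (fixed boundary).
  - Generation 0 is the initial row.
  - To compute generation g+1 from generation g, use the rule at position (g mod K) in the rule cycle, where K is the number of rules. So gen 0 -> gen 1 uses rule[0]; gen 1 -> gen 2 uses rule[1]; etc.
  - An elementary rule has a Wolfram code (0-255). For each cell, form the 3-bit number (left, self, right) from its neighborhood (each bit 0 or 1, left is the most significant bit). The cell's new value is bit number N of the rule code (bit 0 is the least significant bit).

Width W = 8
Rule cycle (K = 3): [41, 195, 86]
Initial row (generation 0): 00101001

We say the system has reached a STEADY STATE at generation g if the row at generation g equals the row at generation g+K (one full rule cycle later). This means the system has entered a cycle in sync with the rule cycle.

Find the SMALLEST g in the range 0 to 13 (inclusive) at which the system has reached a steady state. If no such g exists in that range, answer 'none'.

Answer: none

Derivation:
Gen 0: 00101001
Gen 1 (rule 41): 10010000
Gen 2 (rule 195): 00100111
Gen 3 (rule 86): 01111001
Gen 4 (rule 41): 01000000
Gen 5 (rule 195): 10011111
Gen 6 (rule 86): 11100001
Gen 7 (rule 41): 10001100
Gen 8 (rule 195): 00110101
Gen 9 (rule 86): 01010101
Gen 10 (rule 41): 00101010
Gen 11 (rule 195): 11000000
Gen 12 (rule 86): 01100000
Gen 13 (rule 41): 01001111
Gen 14 (rule 195): 10010111
Gen 15 (rule 86): 11110001
Gen 16 (rule 41): 10000100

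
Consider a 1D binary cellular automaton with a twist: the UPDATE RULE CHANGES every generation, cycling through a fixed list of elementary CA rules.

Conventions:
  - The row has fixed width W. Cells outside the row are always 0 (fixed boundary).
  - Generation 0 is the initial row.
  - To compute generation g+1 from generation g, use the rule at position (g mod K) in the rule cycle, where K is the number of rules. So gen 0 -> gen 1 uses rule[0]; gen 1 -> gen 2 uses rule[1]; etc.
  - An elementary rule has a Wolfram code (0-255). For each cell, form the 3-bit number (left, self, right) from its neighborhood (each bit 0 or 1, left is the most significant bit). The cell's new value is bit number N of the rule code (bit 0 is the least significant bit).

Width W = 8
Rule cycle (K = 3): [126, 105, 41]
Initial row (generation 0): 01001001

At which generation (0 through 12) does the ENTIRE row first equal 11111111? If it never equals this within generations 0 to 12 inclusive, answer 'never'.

Answer: 1

Derivation:
Gen 0: 01001001
Gen 1 (rule 126): 11111111
Gen 2 (rule 105): 10000001
Gen 3 (rule 41): 00111100
Gen 4 (rule 126): 01100110
Gen 5 (rule 105): 01100110
Gen 6 (rule 41): 01000100
Gen 7 (rule 126): 11101110
Gen 8 (rule 105): 10111010
Gen 9 (rule 41): 01100100
Gen 10 (rule 126): 11111110
Gen 11 (rule 105): 10000010
Gen 12 (rule 41): 00111000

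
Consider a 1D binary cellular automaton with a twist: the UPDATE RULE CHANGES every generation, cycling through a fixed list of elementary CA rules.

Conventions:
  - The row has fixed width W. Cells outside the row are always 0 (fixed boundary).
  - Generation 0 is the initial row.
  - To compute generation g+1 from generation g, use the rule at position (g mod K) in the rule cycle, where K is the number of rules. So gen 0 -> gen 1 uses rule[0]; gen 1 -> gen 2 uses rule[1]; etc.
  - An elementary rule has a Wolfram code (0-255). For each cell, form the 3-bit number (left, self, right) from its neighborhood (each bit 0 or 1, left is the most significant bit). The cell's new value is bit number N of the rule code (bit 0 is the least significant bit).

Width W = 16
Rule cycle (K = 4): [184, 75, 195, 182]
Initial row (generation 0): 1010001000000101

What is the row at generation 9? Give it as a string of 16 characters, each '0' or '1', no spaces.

Gen 0: 1010001000000101
Gen 1 (rule 184): 0101000100000010
Gen 2 (rule 75): 1000011001111100
Gen 3 (rule 195): 0011101010111101
Gen 4 (rule 182): 0101011111011011
Gen 5 (rule 184): 0010111110110110
Gen 6 (rule 75): 1100100010110110
Gen 7 (rule 195): 0101001100010010
Gen 8 (rule 182): 1111110010111111
Gen 9 (rule 184): 1111101001111110

Answer: 1111101001111110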